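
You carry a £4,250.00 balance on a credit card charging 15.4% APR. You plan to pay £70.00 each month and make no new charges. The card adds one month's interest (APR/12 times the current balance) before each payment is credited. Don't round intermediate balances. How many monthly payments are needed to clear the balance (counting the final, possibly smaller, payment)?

Monthly rate r = 15.4%/12 = 1.28333% = 0.0128333.
Recurrence: B ← B·(1+r) − £70.00.
Month 1: interest £54.54; balance after payment £4,234.54.
Month 2: interest £54.34; balance after payment £4,218.88.
Closed form: n = −ln(1 − rB₀/P)/ln(1+r) = −ln(0.22083)/ln(1.01283) ≈ 118.443, so the balance reaches zero during payment 119.

119 months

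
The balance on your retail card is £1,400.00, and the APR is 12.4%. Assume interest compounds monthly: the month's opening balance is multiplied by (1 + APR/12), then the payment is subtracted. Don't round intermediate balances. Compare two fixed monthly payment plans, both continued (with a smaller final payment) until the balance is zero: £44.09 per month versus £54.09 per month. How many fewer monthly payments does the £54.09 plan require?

8 fewer payments

Monthly rate r = 12.4%/12 = 1.03333% = 0.0103333.
At £44.09/mo: n = ⌈−ln(1 − rB₀/P)/ln(1+r)⌉ = 39 payments (last £30.15); total interest = total paid − £1,400.00 = £305.57.
At £54.09/mo: 31 payments (last £14.90); total interest £237.60.
Payments saved = 39 − 31 = 8.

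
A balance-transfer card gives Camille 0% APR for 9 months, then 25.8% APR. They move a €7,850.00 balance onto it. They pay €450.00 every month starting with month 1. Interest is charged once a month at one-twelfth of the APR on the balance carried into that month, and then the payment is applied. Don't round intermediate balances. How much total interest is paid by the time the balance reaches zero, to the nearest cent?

Promo months 1–9 at r₀ = 0%/12 = 0; months 10+ at r₁ = 25.8%/12 = 0.0215.
After month 9 (no interest yet): B = €7,850.00 − 9·€450.00 = €3,800.00.
Then at r₁ with €450.00/mo: n₂ = −ln(1 − r₁·B/P)/ln(1+r₁) ≈ 9.42 → 10 more payments.
Total paid = 18·€450.00 + €189.45 = €8,289.45; interest = €8,289.45 − €7,850.00 = €439.45.

€439.45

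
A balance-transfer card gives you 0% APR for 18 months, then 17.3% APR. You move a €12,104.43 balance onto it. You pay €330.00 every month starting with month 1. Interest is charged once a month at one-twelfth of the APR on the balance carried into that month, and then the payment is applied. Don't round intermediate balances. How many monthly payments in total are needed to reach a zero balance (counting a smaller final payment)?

40 payments

Promo months 1–18 at r₀ = 0%/12 = 0; months 19+ at r₁ = 17.3%/12 = 0.0144167.
After month 18 (no interest yet): B = €12,104.43 − 18·€330.00 = €6,164.43.
Then at r₁ with €330.00/mo: n₂ = −ln(1 − r₁·B/P)/ln(1+r₁) ≈ 21.92 → 22 more payments.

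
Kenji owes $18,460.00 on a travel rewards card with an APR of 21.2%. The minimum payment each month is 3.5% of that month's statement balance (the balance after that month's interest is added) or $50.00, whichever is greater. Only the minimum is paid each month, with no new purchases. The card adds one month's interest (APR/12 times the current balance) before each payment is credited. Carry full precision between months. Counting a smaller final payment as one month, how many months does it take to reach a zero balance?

Monthly rate r = 21.2%/12 = 1.76667% = 0.0176667.
While 3.5% of the post-interest balance exceeds $50.00, each month B ← (B·(1+r))·(1 − 0.035), i.e. B shrinks by the factor (1+r)·0.965 = 0.98205.
This holds for months 1–143. Entering month 144 the balance is $1,384.30; 3.5% of the post-interest balance is now below $50.00, so the flat $50.00 minimum applies from here.
From month 144 a fixed $50.00 at rate r clears $1,384.30 in 39 more payments. Total: 143 + 39 = 182 months.

182 months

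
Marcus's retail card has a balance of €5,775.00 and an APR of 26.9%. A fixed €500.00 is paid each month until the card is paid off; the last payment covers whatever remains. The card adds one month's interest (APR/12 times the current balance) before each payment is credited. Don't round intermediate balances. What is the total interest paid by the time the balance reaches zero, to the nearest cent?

€984.36

Monthly rate r = 26.9%/12 = 2.24167% = 0.0224167.
Payoff takes n = ⌈−ln(1 − rB₀/P)/ln(1+r)⌉ = ⌈13.516⌉ = 14 payments; the last is €259.36.
Total paid = 13·€500.00 + €259.36 = €6,759.36.
Total interest = total paid − principal = €6,759.36 − €5,775.00 = €984.36.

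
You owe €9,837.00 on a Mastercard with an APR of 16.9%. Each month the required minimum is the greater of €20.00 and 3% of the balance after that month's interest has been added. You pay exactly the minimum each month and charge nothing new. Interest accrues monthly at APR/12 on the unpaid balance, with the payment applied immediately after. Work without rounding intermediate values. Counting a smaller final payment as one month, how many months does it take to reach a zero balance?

209 months

Monthly rate r = 16.9%/12 = 1.40833% = 0.0140833.
While 3% of the post-interest balance exceeds €20.00, each month B ← (B·(1+r))·(1 − 0.03), i.e. B shrinks by the factor (1+r)·0.97 = 0.98366.
This holds for months 1–165. Entering month 166 the balance is €649.16; 3% of the post-interest balance is now below €20.00, so the flat €20.00 minimum applies from here.
From month 166 a fixed €20.00 at rate r clears €649.16 in 44 more payments. Total: 165 + 44 = 209 months.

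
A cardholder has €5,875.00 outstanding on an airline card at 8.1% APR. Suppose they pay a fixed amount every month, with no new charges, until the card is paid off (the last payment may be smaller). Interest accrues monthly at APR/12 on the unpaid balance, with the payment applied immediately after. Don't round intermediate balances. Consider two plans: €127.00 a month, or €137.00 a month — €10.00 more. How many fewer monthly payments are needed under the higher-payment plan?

Monthly rate r = 8.1%/12 = 0.675% = 0.00675.
At €127.00/mo: n = ⌈−ln(1 − rB₀/P)/ln(1+r)⌉ = 56 payments (last €81.90); total interest = total paid − €5,875.00 = €1,191.90.
At €137.00/mo: 51 payments (last €109.36); total interest €1,084.36.
Payments saved = 56 − 51 = 5.

5 fewer payments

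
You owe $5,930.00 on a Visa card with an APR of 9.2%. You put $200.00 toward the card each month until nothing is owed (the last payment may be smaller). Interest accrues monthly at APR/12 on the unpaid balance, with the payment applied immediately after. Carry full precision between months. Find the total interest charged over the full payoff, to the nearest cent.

Monthly rate r = 9.2%/12 = 0.766667% = 0.00766667.
Payoff takes n = ⌈−ln(1 − rB₀/P)/ln(1+r)⌉ = ⌈33.766⌉ = 34 payments; the last is $153.35.
Total paid = 33·$200.00 + $153.35 = $6,753.35.
Total interest = total paid − principal = $6,753.35 − $5,930.00 = $823.35.

$823.35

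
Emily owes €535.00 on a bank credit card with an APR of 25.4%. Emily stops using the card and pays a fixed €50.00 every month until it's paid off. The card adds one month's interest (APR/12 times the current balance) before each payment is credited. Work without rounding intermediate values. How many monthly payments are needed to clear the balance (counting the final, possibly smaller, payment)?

13 months

Monthly rate r = 25.4%/12 = 2.11667% = 0.0211667.
Recurrence: B ← B·(1+r) − €50.00.
Month 1: interest €11.32; balance after payment €496.32.
Month 2: interest €10.51; balance after payment €456.83.
Closed form: n = −ln(1 − rB₀/P)/ln(1+r) = −ln(0.77352)/ln(1.02117) ≈ 12.261, so the balance reaches zero during payment 13.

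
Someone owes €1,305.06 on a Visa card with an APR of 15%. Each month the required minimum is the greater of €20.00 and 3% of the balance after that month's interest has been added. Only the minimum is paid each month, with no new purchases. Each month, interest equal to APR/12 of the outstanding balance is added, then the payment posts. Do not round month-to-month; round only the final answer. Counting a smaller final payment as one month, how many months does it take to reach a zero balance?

Monthly rate r = 15%/12 = 1.25% = 0.0125.
While 3% of the post-interest balance exceeds €20.00, each month B ← (B·(1+r))·(1 − 0.03), i.e. B shrinks by the factor (1+r)·0.97 = 0.98212.
This holds for months 1–38. Entering month 39 the balance is €657.61; 3% of the post-interest balance is now below €20.00, so the flat €20.00 minimum applies from here.
From month 39 a fixed €20.00 at rate r clears €657.61 in 43 more payments. Total: 38 + 43 = 81 months.

81 months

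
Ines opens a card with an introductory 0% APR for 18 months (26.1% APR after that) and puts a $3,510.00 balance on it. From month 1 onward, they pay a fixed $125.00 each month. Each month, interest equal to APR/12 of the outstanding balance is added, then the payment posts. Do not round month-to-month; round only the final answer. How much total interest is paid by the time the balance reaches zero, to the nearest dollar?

$178

Promo months 1–18 at r₀ = 0%/12 = 0; months 19+ at r₁ = 26.1%/12 = 0.02175.
After month 18 (no interest yet): B = $3,510.00 − 18·$125.00 = $1,260.00.
Then at r₁ with $125.00/mo: n₂ = −ln(1 − r₁·B/P)/ln(1+r₁) ≈ 11.50 → 12 more payments.
Total paid = 29·$125.00 + $63.09 = $3,688.09; interest = $3,688.09 − $3,510.00 = $178.09.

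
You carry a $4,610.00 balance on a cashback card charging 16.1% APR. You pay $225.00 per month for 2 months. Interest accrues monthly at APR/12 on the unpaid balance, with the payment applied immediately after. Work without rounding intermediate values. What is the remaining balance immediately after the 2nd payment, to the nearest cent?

Monthly rate r = 16.1%/12 = 1.34167% = 0.0134167.
Each month: B ← B·(1+r) − $225.00.
Month 1: interest $61.85; balance after payment $4,446.85.
Month 2: interest $59.66; balance after payment $4,281.51.

$4,281.51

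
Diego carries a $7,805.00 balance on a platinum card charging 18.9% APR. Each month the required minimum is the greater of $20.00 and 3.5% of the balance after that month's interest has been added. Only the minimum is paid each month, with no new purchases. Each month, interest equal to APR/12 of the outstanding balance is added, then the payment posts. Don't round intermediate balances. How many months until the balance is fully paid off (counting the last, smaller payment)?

169 months

Monthly rate r = 18.9%/12 = 1.575% = 0.01575.
While 3.5% of the post-interest balance exceeds $20.00, each month B ← (B·(1+r))·(1 − 0.035), i.e. B shrinks by the factor (1+r)·0.965 = 0.9802.
This holds for months 1–132. Entering month 133 the balance is $556.98; 3.5% of the post-interest balance is now below $20.00, so the flat $20.00 minimum applies from here.
From month 133 a fixed $20.00 at rate r clears $556.98 in 37 more payments. Total: 132 + 37 = 169 months.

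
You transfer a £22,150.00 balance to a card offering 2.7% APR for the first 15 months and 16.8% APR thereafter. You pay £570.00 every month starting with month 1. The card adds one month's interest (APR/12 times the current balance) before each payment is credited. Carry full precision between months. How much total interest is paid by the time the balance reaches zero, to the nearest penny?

£4,020.74

Promo months 1–15 at r₀ = 2.7%/12 = 0.00225; months 16+ at r₁ = 16.8%/12 = 0.014.
After month 15: iterate B ← B·(1+r₀) − £570.00 for 15 months → £14,223.47.
Then at r₁ with £570.00/mo: n₂ = −ln(1 − r₁·B/P)/ln(1+r₁) ≈ 30.91 → 31 more payments.
Total paid = 45·£570.00 + £520.74 = £26,170.74; interest = £26,170.74 − £22,150.00 = £4,020.74.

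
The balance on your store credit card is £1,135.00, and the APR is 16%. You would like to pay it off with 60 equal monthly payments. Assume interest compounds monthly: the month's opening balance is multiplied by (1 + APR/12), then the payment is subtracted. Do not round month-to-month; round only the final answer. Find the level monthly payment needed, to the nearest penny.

Monthly rate r = 16%/12 = 1.33333% = 0.0133333.
Level-payment amortization: P = B₀·r / (1 − (1+r)^(−n)) = 1135.00·0.0133333 / (1 − 1.01333^(−60)).
Denominator 1 − (1+r)^(−60) = 0.548289416.
P = 15.1333 / 0.548289416 ≈ 27.60.

£27.60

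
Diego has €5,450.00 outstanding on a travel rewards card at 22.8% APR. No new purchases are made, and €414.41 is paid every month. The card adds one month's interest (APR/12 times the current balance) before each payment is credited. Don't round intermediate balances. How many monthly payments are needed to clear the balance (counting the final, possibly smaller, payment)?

16 months

Monthly rate r = 22.8%/12 = 1.9% = 0.019.
Recurrence: B ← B·(1+r) − €414.41.
Month 1: interest €103.55; balance after payment €5,139.14.
Month 2: interest €97.64; balance after payment €4,822.37.
Closed form: n = −ln(1 − rB₀/P)/ln(1+r) = −ln(0.75013)/ln(1.019) ≈ 15.276, so the balance reaches zero during payment 16.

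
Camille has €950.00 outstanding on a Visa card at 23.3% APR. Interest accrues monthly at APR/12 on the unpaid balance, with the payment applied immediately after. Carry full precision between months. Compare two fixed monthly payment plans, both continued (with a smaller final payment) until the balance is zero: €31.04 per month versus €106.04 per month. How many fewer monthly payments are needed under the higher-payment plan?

37 fewer payments

Monthly rate r = 23.3%/12 = 1.94167% = 0.0194167.
At €31.04/mo: n = ⌈−ln(1 − rB₀/P)/ln(1+r)⌉ = 47 payments (last €28.17); total interest = total paid − €950.00 = €506.01.
At €106.04/mo: 10 payments (last €99.46); total interest €103.82.
Payments saved = 47 − 10 = 37.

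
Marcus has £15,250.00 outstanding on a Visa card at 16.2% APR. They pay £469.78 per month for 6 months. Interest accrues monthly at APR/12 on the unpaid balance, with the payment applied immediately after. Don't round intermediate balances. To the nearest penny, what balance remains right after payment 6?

Monthly rate r = 16.2%/12 = 1.35% = 0.0135.
Each month: B ← B·(1+r) − £469.78.
Month 1: interest £205.88; balance after payment £14,986.09.
Month 2: interest £202.31; balance after payment £14,718.63.
Month 3: interest £198.70; balance after payment £14,447.55.
Month 4: interest £195.04; balance after payment £14,172.81.
Month 5: interest £191.33; balance after payment £13,894.36.
Month 6: interest £187.57; balance after payment £13,612.16.

£13,612.16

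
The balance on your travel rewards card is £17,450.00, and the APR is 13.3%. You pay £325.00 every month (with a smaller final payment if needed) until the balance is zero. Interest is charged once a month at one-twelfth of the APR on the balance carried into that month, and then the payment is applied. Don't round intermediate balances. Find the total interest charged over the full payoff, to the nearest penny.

£9,207.59

Monthly rate r = 13.3%/12 = 1.10833% = 0.0110833.
Payoff takes n = ⌈−ln(1 − rB₀/P)/ln(1+r)⌉ = ⌈82.023⌉ = 83 payments; the last is £7.59.
Total paid = 82·£325.00 + £7.59 = £26,657.59.
Total interest = total paid − principal = £26,657.59 − £17,450.00 = £9,207.59.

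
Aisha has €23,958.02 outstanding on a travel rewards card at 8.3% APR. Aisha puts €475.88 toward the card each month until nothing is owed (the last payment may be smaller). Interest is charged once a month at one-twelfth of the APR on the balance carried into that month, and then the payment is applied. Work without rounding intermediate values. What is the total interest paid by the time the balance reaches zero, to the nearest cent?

Monthly rate r = 8.3%/12 = 0.691667% = 0.00691667.
Payoff takes n = ⌈−ln(1 − rB₀/P)/ln(1+r)⌉ = ⌈62.100⌉ = 63 payments; the last is €47.57.
Total paid = 62·€475.88 + €47.57 = €29,552.13.
Total interest = total paid − principal = €29,552.13 − €23,958.02 = €5,594.11.

€5,594.11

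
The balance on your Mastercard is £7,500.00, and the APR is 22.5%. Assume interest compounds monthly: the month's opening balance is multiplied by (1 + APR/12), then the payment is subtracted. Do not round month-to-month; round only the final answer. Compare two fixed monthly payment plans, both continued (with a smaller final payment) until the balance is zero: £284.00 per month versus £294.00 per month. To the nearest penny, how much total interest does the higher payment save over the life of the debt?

Monthly rate r = 22.5%/12 = 1.875% = 0.01875.
At £284.00/mo: n = ⌈−ln(1 − rB₀/P)/ln(1+r)⌉ = 37 payments (last £226.10); total interest = total paid − £7,500.00 = £2,950.10.
At £294.00/mo: 36 payments (last £8.31); total interest £2,798.31.
Interest saved = £2,950.10 − £2,798.31 = £151.79.

£151.79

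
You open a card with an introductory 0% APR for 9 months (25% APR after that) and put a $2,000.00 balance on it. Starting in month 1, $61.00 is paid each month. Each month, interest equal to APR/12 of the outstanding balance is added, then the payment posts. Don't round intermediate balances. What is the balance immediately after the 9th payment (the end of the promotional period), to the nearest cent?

Promo months 1–9 at r₀ = 0%/12 = 0; months 10+ at r₁ = 25%/12 = 0.0208333.
After month 9 (no interest yet): B = $2,000.00 − 9·$61.00 = $1,451.00.

$1,451.00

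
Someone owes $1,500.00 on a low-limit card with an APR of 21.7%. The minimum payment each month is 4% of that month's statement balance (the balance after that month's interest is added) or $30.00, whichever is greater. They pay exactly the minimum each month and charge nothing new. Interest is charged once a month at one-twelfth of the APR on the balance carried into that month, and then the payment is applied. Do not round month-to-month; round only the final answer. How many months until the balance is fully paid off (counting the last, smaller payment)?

64 months

Monthly rate r = 21.7%/12 = 1.80833% = 0.0180833.
While 4% of the post-interest balance exceeds $30.00, each month B ← (B·(1+r))·(1 − 0.04), i.e. B shrinks by the factor (1+r)·0.96 = 0.97736.
This holds for months 1–32. Entering month 33 the balance is $720.84; 4% of the post-interest balance is now below $30.00, so the flat $30.00 minimum applies from here.
From month 33 a fixed $30.00 at rate r clears $720.84 in 32 more payments. Total: 32 + 32 = 64 months.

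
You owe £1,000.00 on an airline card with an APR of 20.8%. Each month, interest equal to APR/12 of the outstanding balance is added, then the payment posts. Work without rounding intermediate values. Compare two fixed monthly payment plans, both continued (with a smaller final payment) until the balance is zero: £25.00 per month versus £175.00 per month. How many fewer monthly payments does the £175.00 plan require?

Monthly rate r = 20.8%/12 = 1.73333% = 0.0173333.
At £25.00/mo: n = ⌈−ln(1 − rB₀/P)/ln(1+r)⌉ = 69 payments (last £19.57); total interest = total paid − £1,000.00 = £719.57.
At £175.00/mo: 7 payments (last £12.26); total interest £62.26.
Payments saved = 69 − 7 = 62.

62 fewer payments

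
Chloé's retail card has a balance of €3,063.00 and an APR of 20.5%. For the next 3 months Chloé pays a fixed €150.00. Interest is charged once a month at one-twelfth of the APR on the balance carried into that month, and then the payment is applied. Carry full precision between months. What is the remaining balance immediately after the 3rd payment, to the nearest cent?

€2,764.94

Monthly rate r = 20.5%/12 = 1.70833% = 0.0170833.
Each month: B ← B·(1+r) − €150.00.
Month 1: interest €52.33; balance after payment €2,965.33.
Month 2: interest €50.66; balance after payment €2,865.98.
Month 3: interest €48.96; balance after payment €2,764.94.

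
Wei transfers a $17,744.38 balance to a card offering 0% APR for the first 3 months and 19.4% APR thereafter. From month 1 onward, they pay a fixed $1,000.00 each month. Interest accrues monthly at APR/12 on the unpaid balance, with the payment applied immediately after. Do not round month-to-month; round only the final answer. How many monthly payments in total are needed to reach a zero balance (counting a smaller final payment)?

Promo months 1–3 at r₀ = 0%/12 = 0; months 4+ at r₁ = 19.4%/12 = 0.0161667.
After month 3 (no interest yet): B = $17,744.38 − 3·$1,000.00 = $14,744.38.
Then at r₁ with $1,000.00/mo: n₂ = −ln(1 − r₁·B/P)/ln(1+r₁) ≈ 16.98 → 17 more payments.

20 payments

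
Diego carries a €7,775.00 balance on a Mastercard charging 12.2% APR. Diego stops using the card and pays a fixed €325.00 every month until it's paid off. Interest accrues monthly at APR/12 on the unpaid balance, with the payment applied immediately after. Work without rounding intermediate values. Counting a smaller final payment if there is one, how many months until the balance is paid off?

28 payments

Monthly rate r = 12.2%/12 = 1.01667% = 0.0101667.
Recurrence: B ← B·(1+r) − €325.00.
Month 1: interest €79.05; balance after payment €7,529.05.
Month 2: interest €76.55; balance after payment €7,280.59.
Closed form: n = −ln(1 − rB₀/P)/ln(1+r) = −ln(0.75678)/ln(1.01017) ≈ 27.550, so the balance reaches zero during payment 28.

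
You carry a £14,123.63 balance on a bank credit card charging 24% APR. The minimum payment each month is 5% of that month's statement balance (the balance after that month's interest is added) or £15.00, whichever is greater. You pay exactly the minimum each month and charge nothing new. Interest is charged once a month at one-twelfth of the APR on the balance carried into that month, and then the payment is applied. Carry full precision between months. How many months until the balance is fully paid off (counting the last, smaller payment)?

149 months

Monthly rate r = 24%/12 = 2% = 0.02.
While 5% of the post-interest balance exceeds £15.00, each month B ← (B·(1+r))·(1 − 0.05), i.e. B shrinks by the factor (1+r)·0.95 = 0.969.
This holds for months 1–123. Entering month 124 the balance is £293.61; 5% of the post-interest balance is now below £15.00, so the flat £15.00 minimum applies from here.
From month 124 a fixed £15.00 at rate r clears £293.61 in 26 more payments. Total: 123 + 26 = 149 months.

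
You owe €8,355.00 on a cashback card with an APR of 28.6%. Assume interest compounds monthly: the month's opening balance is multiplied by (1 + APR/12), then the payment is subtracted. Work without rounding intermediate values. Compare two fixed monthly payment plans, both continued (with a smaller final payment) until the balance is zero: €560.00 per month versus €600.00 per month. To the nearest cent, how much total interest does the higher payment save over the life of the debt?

€174.76

Monthly rate r = 28.6%/12 = 2.38333% = 0.0238333.
At €560.00/mo: n = ⌈−ln(1 − rB₀/P)/ln(1+r)⌉ = 19 payments (last €368.69); total interest = total paid − €8,355.00 = €2,093.69.
At €600.00/mo: 18 payments (last €73.93); total interest €1,918.93.
Interest saved = €2,093.69 − €1,918.93 = €174.76.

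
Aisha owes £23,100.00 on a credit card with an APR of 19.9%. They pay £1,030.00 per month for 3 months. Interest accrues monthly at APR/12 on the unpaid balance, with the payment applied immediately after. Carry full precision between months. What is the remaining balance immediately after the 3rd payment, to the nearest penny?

Monthly rate r = 19.9%/12 = 1.65833% = 0.0165833.
Each month: B ← B·(1+r) − £1,030.00.
Month 1: interest £383.07; balance after payment £22,453.08.
Month 2: interest £372.35; balance after payment £21,795.42.
Month 3: interest £361.44; balance after payment £21,126.86.

£21,126.86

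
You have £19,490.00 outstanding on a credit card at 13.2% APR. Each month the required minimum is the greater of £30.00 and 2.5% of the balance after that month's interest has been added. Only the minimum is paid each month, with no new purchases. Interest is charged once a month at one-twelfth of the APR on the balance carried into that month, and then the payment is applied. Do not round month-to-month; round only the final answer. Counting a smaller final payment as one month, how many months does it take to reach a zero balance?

Monthly rate r = 13.2%/12 = 1.1% = 0.011.
While 2.5% of the post-interest balance exceeds £30.00, each month B ← (B·(1+r))·(1 − 0.025), i.e. B shrinks by the factor (1+r)·0.975 = 0.98572.
This holds for months 1–195. Entering month 196 the balance is £1,180.83; 2.5% of the post-interest balance is now below £30.00, so the flat £30.00 minimum applies from here.
From month 196 a fixed £30.00 at rate r clears £1,180.83 in 52 more payments. Total: 195 + 52 = 247 months.

247 months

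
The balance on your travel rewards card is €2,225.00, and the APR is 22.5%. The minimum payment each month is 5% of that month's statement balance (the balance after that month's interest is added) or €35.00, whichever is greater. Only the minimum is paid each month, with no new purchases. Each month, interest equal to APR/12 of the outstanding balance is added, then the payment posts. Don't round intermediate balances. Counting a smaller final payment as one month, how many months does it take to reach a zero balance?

Monthly rate r = 22.5%/12 = 1.875% = 0.01875.
While 5% of the post-interest balance exceeds €35.00, each month B ← (B·(1+r))·(1 − 0.05), i.e. B shrinks by the factor (1+r)·0.95 = 0.96781.
This holds for months 1–36. Entering month 37 the balance is €685.20; 5% of the post-interest balance is now below €35.00, so the flat €35.00 minimum applies from here.
From month 37 a fixed €35.00 at rate r clears €685.20 in 25 more payments. Total: 36 + 25 = 61 months.

61 months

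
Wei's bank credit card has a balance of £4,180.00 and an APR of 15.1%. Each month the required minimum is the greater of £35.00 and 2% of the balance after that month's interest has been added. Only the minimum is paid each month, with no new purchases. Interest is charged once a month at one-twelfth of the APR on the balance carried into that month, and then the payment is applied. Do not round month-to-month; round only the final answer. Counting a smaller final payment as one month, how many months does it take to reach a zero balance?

193 months

Monthly rate r = 15.1%/12 = 1.25833% = 0.0125833.
While 2% of the post-interest balance exceeds £35.00, each month B ← (B·(1+r))·(1 − 0.02), i.e. B shrinks by the factor (1+r)·0.98 = 0.99233.
This holds for months 1–115. Entering month 116 the balance is £1,724.70; 2% of the post-interest balance is now below £35.00, so the flat £35.00 minimum applies from here.
From month 116 a fixed £35.00 at rate r clears £1,724.70 in 78 more payments. Total: 115 + 78 = 193 months.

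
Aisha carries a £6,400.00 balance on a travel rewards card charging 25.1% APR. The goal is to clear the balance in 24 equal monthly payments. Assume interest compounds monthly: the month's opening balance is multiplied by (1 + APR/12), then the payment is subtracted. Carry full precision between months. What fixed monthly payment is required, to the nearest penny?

Monthly rate r = 25.1%/12 = 2.09167% = 0.0209167.
Level-payment amortization: P = B₀·r / (1 − (1+r)^(−n)) = 6400.00·0.0209167 / (1 − 1.02092^(−24)).
Denominator 1 − (1+r)^(−24) = 0.391538718.
P = 133.867 / 0.391538718 ≈ 341.90.

£341.90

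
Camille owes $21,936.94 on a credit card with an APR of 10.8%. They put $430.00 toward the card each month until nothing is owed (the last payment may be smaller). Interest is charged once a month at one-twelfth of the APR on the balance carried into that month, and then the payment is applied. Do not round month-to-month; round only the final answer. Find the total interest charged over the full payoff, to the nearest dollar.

Monthly rate r = 10.8%/12 = 0.9% = 0.009.
Payoff takes n = ⌈−ln(1 − rB₀/P)/ln(1+r)⌉ = ⌈68.596⌉ = 69 payments; the last is $256.84.
Total paid = 68·$430.00 + $256.84 = $29,496.84.
Total interest = total paid − principal = $29,496.84 − $21,936.94 = $7,559.90.

$7,560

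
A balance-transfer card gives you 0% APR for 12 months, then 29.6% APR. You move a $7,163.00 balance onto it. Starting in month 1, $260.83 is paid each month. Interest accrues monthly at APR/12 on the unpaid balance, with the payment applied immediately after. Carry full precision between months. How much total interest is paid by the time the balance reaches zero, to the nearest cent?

Promo months 1–12 at r₀ = 0%/12 = 0; months 13+ at r₁ = 29.6%/12 = 0.0246667.
After month 12 (no interest yet): B = $7,163.00 − 12·$260.83 = $4,033.04.
Then at r₁ with $260.83/mo: n₂ = −ln(1 − r₁·B/P)/ln(1+r₁) ≈ 19.71 → 20 more payments.
Total paid = 31·$260.83 + $186.08 = $8,271.81; interest = $8,271.81 − $7,163.00 = $1,108.81.

$1,108.81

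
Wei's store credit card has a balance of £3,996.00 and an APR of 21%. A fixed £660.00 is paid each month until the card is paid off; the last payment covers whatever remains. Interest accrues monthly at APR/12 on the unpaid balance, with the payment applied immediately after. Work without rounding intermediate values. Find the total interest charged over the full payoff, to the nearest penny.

Monthly rate r = 21%/12 = 1.75% = 0.0175.
Payoff takes n = ⌈−ln(1 − rB₀/P)/ln(1+r)⌉ = ⌈6.456⌉ = 7 payments; the last is £302.22.
Total paid = 6·£660.00 + £302.22 = £4,262.22.
Total interest = total paid − principal = £4,262.22 − £3,996.00 = £266.22.

£266.22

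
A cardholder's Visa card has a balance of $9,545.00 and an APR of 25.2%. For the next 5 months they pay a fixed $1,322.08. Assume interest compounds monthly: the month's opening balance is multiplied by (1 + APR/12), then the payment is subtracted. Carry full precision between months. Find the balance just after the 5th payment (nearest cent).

Monthly rate r = 25.2%/12 = 2.1% = 0.021.
Each month: B ← B·(1+r) − $1,322.08.
Month 1: interest $200.44; balance after payment $8,423.36.
Month 2: interest $176.89; balance after payment $7,278.18.
Month 3: interest $152.84; balance after payment $6,108.94.
Month 4: interest $128.29; balance after payment $4,915.15.
Month 5: interest $103.22; balance after payment $3,696.28.

$3,696.28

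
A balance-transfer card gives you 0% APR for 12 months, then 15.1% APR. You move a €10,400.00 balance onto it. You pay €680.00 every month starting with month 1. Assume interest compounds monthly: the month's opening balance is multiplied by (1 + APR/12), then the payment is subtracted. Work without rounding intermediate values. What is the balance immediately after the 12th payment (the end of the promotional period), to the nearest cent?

Promo months 1–12 at r₀ = 0%/12 = 0; months 13+ at r₁ = 15.1%/12 = 0.0125833.
After month 12 (no interest yet): B = €10,400.00 − 12·€680.00 = €2,240.00.

€2,240.00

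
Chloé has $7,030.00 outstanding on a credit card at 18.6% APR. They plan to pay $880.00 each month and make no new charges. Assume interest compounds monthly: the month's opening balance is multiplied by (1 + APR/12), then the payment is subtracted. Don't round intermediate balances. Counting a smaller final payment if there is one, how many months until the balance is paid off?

9 months

Monthly rate r = 18.6%/12 = 1.55% = 0.0155.
Recurrence: B ← B·(1+r) − $880.00.
Month 1: interest $108.97; balance after payment $6,258.97.
Month 2: interest $97.01; balance after payment $5,475.98.
Closed form: n = −ln(1 − rB₀/P)/ln(1+r) = −ln(0.87618)/ln(1.0155) ≈ 8.594, so the balance reaches zero during payment 9.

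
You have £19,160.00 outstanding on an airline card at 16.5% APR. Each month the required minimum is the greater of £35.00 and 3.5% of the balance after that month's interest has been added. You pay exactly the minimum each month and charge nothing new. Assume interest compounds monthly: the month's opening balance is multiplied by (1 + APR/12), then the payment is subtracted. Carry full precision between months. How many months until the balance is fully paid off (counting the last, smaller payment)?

171 months

Monthly rate r = 16.5%/12 = 1.375% = 0.01375.
While 3.5% of the post-interest balance exceeds £35.00, each month B ← (B·(1+r))·(1 − 0.035), i.e. B shrinks by the factor (1+r)·0.965 = 0.97827.
This holds for months 1–136. Entering month 137 the balance is £965.40; 3.5% of the post-interest balance is now below £35.00, so the flat £35.00 minimum applies from here.
From month 137 a fixed £35.00 at rate r clears £965.40 in 35 more payments. Total: 136 + 35 = 171 months.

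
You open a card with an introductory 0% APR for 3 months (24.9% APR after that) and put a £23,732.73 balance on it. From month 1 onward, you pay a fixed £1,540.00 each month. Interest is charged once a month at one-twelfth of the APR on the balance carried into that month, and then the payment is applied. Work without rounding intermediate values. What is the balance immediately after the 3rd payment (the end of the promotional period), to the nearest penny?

Promo months 1–3 at r₀ = 0%/12 = 0; months 4+ at r₁ = 24.9%/12 = 0.02075.
After month 3 (no interest yet): B = £23,732.73 − 3·£1,540.00 = £19,112.73.

£19,112.73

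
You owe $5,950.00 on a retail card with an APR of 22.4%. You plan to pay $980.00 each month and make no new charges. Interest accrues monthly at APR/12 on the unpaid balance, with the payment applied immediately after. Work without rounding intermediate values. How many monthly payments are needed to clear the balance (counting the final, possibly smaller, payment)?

7 payments

Monthly rate r = 22.4%/12 = 1.86667% = 0.0186667.
Recurrence: B ← B·(1+r) − $980.00.
Month 1: interest $111.07; balance after payment $5,081.07.
Month 2: interest $94.85; balance after payment $4,195.91.
Closed form: n = −ln(1 − rB₀/P)/ln(1+r) = −ln(0.88667)/ln(1.01867) ≈ 6.504, so the balance reaches zero during payment 7.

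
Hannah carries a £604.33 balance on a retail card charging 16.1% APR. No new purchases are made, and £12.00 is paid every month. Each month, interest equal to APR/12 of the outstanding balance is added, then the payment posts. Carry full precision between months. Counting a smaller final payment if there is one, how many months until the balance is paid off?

85 months

Monthly rate r = 16.1%/12 = 1.34167% = 0.0134167.
Recurrence: B ← B·(1+r) − £12.00.
Month 1: interest £8.11; balance after payment £600.44.
Month 2: interest £8.06; balance after payment £596.49.
Closed form: n = −ln(1 − rB₀/P)/ln(1+r) = −ln(0.32433)/ln(1.01342) ≈ 84.488, so the balance reaches zero during payment 85.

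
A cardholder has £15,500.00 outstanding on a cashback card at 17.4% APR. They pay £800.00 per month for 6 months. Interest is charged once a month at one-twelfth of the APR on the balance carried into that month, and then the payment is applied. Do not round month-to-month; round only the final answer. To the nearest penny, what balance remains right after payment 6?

£11,920.94

Monthly rate r = 17.4%/12 = 1.45% = 0.0145.
Each month: B ← B·(1+r) − £800.00.
Month 1: interest £224.75; balance after payment £14,924.75.
Month 2: interest £216.41; balance after payment £14,341.16.
Month 3: interest £207.95; balance after payment £13,749.11.
Month 4: interest £199.36; balance after payment £13,148.47.
Month 5: interest £190.65; balance after payment £12,539.12.
Month 6: interest £181.82; balance after payment £11,920.94.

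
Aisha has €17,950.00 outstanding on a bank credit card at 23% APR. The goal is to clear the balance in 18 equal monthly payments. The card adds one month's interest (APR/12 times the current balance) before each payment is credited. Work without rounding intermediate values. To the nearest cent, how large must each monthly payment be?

Monthly rate r = 23%/12 = 1.91667% = 0.0191667.
Level-payment amortization: P = B₀·r / (1 − (1+r)^(−n)) = 17950.00·0.0191667 / (1 − 1.01917^(−18)).
Denominator 1 − (1+r)^(−18) = 0.289463811.
P = 344.042 / 0.289463811 ≈ 1188.55.

€1,188.55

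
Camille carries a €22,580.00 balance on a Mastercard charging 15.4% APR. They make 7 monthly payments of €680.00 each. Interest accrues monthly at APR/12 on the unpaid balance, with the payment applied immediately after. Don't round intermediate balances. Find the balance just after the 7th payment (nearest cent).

Monthly rate r = 15.4%/12 = 1.28333% = 0.0128333.
Each month: B ← B·(1+r) − €680.00.
Month 1: interest €289.78; balance after payment €22,189.78.
Month 2: interest €284.77; balance after payment €21,794.55.
Month 3: interest €279.70; balance after payment €21,394.24.
Month 4: interest €274.56; balance after payment €20,988.80.
Month 5: interest €269.36; balance after payment €20,578.16.
Month 6: interest €264.09; balance after payment €20,162.24.
Month 7: interest €258.75; balance after payment €19,740.99.

€19,740.99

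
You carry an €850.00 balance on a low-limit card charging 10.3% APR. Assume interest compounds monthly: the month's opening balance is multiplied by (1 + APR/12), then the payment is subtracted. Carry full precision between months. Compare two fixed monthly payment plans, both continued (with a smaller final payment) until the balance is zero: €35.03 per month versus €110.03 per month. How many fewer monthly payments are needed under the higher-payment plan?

Monthly rate r = 10.3%/12 = 0.858333% = 0.00858333.
At €35.03/mo: n = ⌈−ln(1 − rB₀/P)/ln(1+r)⌉ = 28 payments (last €11.42); total interest = total paid − €850.00 = €107.23.
At €110.03/mo: 9 payments (last €3.03); total interest €33.27.
Payments saved = 28 − 9 = 19.

19 fewer payments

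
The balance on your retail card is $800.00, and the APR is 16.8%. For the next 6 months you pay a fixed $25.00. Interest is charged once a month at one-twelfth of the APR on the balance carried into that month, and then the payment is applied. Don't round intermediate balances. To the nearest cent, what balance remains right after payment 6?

$714.25

Monthly rate r = 16.8%/12 = 1.4% = 0.014.
Each month: B ← B·(1+r) − $25.00.
Month 1: interest $11.20; balance after payment $786.20.
Month 2: interest $11.01; balance after payment $772.21.
Month 3: interest $10.81; balance after payment $758.02.
Month 4: interest $10.61; balance after payment $743.63.
Month 5: interest $10.41; balance after payment $729.04.
Month 6: interest $10.21; balance after payment $714.25.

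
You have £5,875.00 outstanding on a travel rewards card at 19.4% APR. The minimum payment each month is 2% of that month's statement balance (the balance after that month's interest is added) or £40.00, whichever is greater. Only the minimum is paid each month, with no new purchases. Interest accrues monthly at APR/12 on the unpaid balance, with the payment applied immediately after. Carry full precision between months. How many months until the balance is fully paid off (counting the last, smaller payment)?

Monthly rate r = 19.4%/12 = 1.61667% = 0.0161667.
While 2% of the post-interest balance exceeds £40.00, each month B ← (B·(1+r))·(1 − 0.02), i.e. B shrinks by the factor (1+r)·0.98 = 0.99584.
This holds for months 1–263. Entering month 264 the balance is £1,964.47; 2% of the post-interest balance is now below £40.00, so the flat £40.00 minimum applies from here.
From month 264 a fixed £40.00 at rate r clears £1,964.47 in 99 more payments. Total: 263 + 99 = 362 months.

362 months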